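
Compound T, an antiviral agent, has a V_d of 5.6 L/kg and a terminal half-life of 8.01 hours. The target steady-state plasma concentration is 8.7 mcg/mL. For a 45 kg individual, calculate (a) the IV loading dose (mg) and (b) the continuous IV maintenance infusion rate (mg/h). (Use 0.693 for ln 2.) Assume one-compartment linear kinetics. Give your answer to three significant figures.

(a) 2190 mg; (b) 190 mg/h

Vd = 5.6 L/kg × 45 kg = 252.0 L
LD = Vd × C = 252.0 × 8.7 = 2192 mg
CL = 0.693 × Vd / t½ = 0.693 × 252.0 / 8.01 = 21.80 L/h
Infusion rate = CL × Css = 21.80 × 8.7 = 189.7 mg/h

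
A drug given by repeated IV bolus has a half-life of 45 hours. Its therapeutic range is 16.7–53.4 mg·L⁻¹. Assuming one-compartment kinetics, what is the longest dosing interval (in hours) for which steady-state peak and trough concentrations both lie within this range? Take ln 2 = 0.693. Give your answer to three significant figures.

k = 0.693 / t½ = 0.693 / 45 = 0.01540 h⁻¹
Between IV bolus doses, concentration decays as C = C₀·e^(−kτ), so C_peak/C_trough = e^(kτ).
τ_max = ln(C_peak/C_trough) / k = ln(53.4/16.7) / 0.01540 = 1.162 / 0.01540 = 75.45 h

75.5 h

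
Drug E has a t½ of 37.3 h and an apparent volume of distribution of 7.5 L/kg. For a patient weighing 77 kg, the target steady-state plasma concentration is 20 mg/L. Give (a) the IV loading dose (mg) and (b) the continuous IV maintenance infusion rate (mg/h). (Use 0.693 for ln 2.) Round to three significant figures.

Vd(total) = 77 kg × 7.5 L/kg = 577.5 L
LD = Vd × C = 577.5 × 20 = 11550 mg
CL = 0.693 × Vd / t½ = 0.693 × 577.5 / 37.3 = 10.73 L/h
Infusion rate = CL × Css = 10.73 × 20 = 214.6 mg/h

(a) 11600 mg; (b) 215 mg/h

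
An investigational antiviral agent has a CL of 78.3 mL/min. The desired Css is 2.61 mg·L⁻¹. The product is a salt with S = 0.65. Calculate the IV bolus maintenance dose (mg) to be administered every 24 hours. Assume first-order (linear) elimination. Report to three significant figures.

453 mg

CL = 78.3 mL/min = 78.3 × 0.06 = 4.698 L/h
D = CL × Css × τ / S = 4.698 × 2.61 × 24 / 0.65 = 452.7 mg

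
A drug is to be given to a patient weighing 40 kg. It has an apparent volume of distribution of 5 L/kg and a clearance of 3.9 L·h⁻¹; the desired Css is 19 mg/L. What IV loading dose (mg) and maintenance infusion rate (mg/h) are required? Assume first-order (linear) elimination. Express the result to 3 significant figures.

(a) 3800 mg; (b) 74.1 mg/h

Vd(total) = 40 kg × 5 L/kg = 200.0 L
LD = Vd · C_target = 200.0 × 19 = 3800 mg
Maintenance: replace elimination → rate = CL × Css = 3.900 × 19 = 74.10 mg/h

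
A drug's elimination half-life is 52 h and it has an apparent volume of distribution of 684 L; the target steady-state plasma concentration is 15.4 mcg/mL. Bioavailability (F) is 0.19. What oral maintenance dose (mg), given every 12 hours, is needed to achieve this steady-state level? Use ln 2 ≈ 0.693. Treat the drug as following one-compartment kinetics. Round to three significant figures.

8870 mg

CL = 0.693 × Vd / t½ = 0.693 × 684.0 / 52 = 9.116 L/h
D = CL × Css × τ / F = 9.116 × 15.4 × 12 / 0.19 = 8867 mg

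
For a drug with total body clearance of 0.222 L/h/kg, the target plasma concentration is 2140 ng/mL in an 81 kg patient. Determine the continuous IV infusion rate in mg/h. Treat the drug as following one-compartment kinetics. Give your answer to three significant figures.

38.5 mg/h

CL = 0.222 L/h/kg × 81 kg = 17.98 L/h
C = 2140 ng/mL = 2.140 mg/L
At steady state, infusion rate equals elimination rate: rate in = CL × Css.
Infusion rate = CL · Css = 17.98 L/h × 2.14 mg/L = 38.48 mg/h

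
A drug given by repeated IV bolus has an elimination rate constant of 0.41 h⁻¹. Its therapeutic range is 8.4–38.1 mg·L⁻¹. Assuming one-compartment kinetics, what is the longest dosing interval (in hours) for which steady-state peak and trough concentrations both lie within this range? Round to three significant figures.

Between IV bolus doses, concentration decays as C = C₀·e^(−kτ), so C_peak/C_trough = e^(kτ).
τ_max = ln(C_peak/C_trough) / k = ln(38.1/8.4) / 0.4100 = 1.512 / 0.4100 = 3.688 h

3.69 h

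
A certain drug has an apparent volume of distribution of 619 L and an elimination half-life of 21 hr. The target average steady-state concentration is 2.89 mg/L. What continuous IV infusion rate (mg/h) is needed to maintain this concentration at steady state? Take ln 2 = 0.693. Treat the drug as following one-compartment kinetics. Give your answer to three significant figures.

59.0 mg/h

CL = ln 2 · Vd / t½ = 0.693 × 619.0 / 21 = 20.43 L/h
Infusion rate = CL × Css = 20.43 × 2.89 = 59.04 mg/h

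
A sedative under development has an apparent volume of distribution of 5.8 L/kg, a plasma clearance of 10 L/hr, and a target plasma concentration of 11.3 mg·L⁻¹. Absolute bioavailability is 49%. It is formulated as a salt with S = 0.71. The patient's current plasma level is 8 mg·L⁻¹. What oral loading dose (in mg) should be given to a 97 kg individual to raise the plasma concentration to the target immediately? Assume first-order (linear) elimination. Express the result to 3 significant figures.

Vd = 5.8 L/kg × 97 kg = 562.6 L
LD is governed by Vd — clearance does not enter the loading-dose calculation.
Concentration deficit ΔC = 11.3 − 8 = 3.300 mg/L
LD = Vd × ΔC / F / S = 562.6 × 3.300 / 0.49 / 0.71 = 5337 mg

5340 mg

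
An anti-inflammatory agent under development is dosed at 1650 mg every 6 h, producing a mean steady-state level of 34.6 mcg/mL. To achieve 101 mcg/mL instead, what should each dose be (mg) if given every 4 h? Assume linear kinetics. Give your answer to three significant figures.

3210 mg

With linear kinetics, Css is proportional to dose rate (D/τ) at fixed clearance.
D₂ = D₁ × (Css,target / Css,current) × (τ₂/τ₁) = 1650 × (101/34.6) × (4/6) = 3211 mg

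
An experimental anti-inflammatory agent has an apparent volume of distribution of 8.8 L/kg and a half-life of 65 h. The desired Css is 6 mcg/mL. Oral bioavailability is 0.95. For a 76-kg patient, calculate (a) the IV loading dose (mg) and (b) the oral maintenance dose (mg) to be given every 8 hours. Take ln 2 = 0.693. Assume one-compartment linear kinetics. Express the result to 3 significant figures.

(a) 4010 mg; (b) 360 mg

Vd(total) = 76 kg × 8.8 L/kg = 668.8 L
LD = Vd × C = 668.8 × 6 = 4013 mg
CL = 0.693 × Vd / t½ = 0.693 × 668.8 / 65 = 7.130 L/h
D = CL × Css × τ / F = 7.130 × 6 × 8 / 0.95 = 360.3 mg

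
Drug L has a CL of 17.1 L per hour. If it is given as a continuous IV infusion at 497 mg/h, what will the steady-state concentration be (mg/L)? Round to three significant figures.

29.1 mg/L

Css = rate / CL = 497 / 17.10 = 29.06 mg/L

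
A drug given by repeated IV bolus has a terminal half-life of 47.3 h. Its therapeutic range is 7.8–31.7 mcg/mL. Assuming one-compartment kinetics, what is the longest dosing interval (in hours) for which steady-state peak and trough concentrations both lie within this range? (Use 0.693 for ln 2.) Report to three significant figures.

95.7 h

k = 0.693 / t½ = 0.693 / 47.3 = 0.01465 h⁻¹
Between IV bolus doses, concentration decays as C = C₀·e^(−kτ), so C_peak/C_trough = e^(kτ).
τ_max = ln(C_peak/C_trough) / k = ln(31.7/7.8) / 0.01465 = 1.402 / 0.01465 = 95.70 h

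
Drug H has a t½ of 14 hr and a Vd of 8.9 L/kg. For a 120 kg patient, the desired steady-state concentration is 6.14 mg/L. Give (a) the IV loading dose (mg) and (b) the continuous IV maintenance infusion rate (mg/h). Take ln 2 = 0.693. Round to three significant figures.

(a) 6560 mg; (b) 325 mg/h

Vd = 8.9 L/kg × 120 kg = 1068 L
LD = Vd × C = 1068 × 6.14 = 6558 mg
CL = 0.693 × Vd / t½ = 0.693 × 1068 / 14 = 52.87 L/h
Infusion rate = CL × Css = 52.87 × 6.14 = 324.6 mg/h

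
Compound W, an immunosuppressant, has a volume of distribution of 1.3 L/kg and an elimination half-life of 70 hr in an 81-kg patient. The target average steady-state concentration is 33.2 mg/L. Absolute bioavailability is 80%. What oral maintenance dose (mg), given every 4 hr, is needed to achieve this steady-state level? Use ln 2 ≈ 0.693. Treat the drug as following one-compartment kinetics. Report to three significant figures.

Vd(total) = 81 kg × 1.3 L/kg = 105.3 L
CL = 0.693 × Vd / t½ = 0.693 × 105.3 / 70 = 1.042 L/h
D = CL × Css × τ / F = 1.042 × 33.2 × 4 / 0.8 = 173.0 mg

173 mg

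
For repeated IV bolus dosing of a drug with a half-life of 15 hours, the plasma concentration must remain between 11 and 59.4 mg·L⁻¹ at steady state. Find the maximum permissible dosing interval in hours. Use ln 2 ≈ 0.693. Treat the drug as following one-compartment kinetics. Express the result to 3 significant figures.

36.5 h

k = 0.693 / t½ = 0.693 / 15 = 0.04620 h⁻¹
Between IV bolus doses, concentration decays as C = C₀·e^(−kτ), so C_peak/C_trough = e^(kτ).
τ_max = ln(C_peak/C_trough) / k = ln(59.4/11) / 0.04620 = 1.686 / 0.04620 = 36.49 h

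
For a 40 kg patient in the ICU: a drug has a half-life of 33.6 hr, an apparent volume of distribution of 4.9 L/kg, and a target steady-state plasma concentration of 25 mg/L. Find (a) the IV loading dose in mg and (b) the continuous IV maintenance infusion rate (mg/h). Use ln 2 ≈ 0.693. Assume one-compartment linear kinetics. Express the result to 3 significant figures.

(a) 4900 mg; (b) 101 mg/h

Vd(total) = 40 kg × 4.9 L/kg = 196.0 L
LD = Vd × C = 196.0 × 25 = 4900 mg
CL = 0.693 × Vd / t½ = 0.693 × 196.0 / 33.6 = 4.043 L/h
Infusion rate = CL × Css = 4.043 × 25 = 101.1 mg/h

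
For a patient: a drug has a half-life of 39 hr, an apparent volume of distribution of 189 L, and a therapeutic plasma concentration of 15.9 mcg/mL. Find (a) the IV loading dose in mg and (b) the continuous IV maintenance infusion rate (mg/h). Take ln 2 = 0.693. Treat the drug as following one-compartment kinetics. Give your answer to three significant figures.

LD = Vd × C = 189.0 × 15.9 = 3005 mg
CL = 0.693 × Vd / t½ = 0.693 × 189.0 / 39 = 3.358 L/h
Infusion rate = CL × Css = 3.358 × 15.9 = 53.39 mg/h

(a) 3010 mg; (b) 53.4 mg/h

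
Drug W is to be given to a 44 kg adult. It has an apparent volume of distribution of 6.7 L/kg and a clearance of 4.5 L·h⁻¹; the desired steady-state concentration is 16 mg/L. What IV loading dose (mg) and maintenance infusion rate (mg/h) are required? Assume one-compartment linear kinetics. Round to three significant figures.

Vd(total) = 44 kg × 6.7 L/kg = 294.8 L
LD = Vd · C_target = 294.8 × 16 = 4717 mg
Maintenance infusion rate = CL × Css = 4.500 × 16 = 72.00 mg/h

(a) 4720 mg; (b) 72.0 mg/h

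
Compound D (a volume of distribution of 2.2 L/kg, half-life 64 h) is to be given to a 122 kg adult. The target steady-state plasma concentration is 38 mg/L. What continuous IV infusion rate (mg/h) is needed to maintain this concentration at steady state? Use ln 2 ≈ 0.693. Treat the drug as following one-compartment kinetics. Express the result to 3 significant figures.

110 mg/h

Total Vd = 2.2 × 122 = 268.4 L
CL = ln 2 · Vd / t½ = 0.693 × 268.4 / 64 = 2.906 L/h
Infusion rate = CL × Css = 2.906 × 38 = 110.4 mg/h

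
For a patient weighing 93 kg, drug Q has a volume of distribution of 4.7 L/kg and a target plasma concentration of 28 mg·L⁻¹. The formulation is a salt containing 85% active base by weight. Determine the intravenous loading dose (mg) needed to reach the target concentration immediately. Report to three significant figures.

Vd(total) = 93 kg × 4.7 L/kg = 437.1 L
The loading dose fills Vd to the target concentration.
LD = Vd × C / S = 437.1 × 28.00 / 0.85 = 14400 mg

14400 mg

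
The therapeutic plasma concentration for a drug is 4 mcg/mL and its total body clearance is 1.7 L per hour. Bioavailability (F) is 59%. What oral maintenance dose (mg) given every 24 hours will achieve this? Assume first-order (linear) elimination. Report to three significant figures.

D = CL × Css × τ / F = 1.700 × 4 × 24 / 0.59 = 276.6 mg

277 mg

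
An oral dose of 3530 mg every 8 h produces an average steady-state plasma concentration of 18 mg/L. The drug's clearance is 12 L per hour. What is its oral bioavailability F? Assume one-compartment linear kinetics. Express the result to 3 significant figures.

0.490

F·D/τ = CL·Css at steady state → F = CL·Css·τ / D.
F = 12 × 18 × 8 / 3530 = 0.490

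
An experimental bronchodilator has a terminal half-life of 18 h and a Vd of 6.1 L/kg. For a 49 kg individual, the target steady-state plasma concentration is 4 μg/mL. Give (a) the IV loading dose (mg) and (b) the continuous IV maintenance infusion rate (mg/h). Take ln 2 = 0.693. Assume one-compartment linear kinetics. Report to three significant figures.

(a) 1200 mg; (b) 46.0 mg/h

Vd(total) = 49 kg × 6.1 L/kg = 298.9 L
LD = Vd × C = 298.9 × 4 = 1196 mg
CL = 0.693 × Vd / t½ = 0.693 × 298.9 / 18 = 11.51 L/h
Infusion rate = CL × Css = 11.51 × 4 = 46.04 mg/h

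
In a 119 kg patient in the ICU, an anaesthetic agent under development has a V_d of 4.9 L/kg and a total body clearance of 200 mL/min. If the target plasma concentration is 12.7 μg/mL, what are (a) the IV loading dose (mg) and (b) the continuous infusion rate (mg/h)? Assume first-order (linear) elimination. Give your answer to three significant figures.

Vd(total) = 119 kg × 4.9 L/kg = 583.1 L
Loading dose = Vd × C = 583.1 × 12.7 = 7405 mg
Convert clearance: 200 mL/min × 60 min/h ÷ 1000 mL/L = 12.00 L/h
Maintenance: replace elimination → rate = CL × Css = 12.00 × 12.7 = 152.4 mg/h

(a) 7410 mg; (b) 152 mg/h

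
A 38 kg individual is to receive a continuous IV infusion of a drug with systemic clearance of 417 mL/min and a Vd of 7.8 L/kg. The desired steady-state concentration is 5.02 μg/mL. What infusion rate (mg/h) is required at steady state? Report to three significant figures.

126 mg/h

Convert clearance: 417 mL/min × 60 min/h ÷ 1000 mL/L = 25.02 L/h
Rate = CL × Css = 25.02 × 5.02 = 125.6 mg/h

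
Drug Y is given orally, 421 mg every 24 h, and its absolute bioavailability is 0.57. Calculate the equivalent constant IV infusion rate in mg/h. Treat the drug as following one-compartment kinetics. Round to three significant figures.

Equivalent systemic input: infusion rate = F·D/τ.
Rate = 0.57 × 421 / 24 = 9.999 mg/h

10.0 mg/h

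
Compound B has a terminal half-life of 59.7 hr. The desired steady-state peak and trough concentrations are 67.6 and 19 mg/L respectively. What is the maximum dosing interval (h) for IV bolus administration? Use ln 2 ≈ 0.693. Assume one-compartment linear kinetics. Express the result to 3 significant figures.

109 h

k = 0.693 / t½ = 0.693 / 59.7 = 0.01161 h⁻¹
Between IV bolus doses, concentration decays as C = C₀·e^(−kτ), so C_peak/C_trough = e^(kτ).
τ_max = ln(C_peak/C_trough) / k = ln(67.6/19) / 0.01161 = 1.269 / 0.01161 = 109.3 h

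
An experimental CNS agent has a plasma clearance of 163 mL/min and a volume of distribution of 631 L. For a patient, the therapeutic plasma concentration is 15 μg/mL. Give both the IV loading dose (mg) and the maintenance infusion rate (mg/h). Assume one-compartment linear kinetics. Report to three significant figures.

Loading dose = Vd × C = 631.0 × 15 = 9465 mg
CL = 163 mL/min = 163 × 0.06 = 9.780 L/h
Infusion rate = 9.780 L/h × 15 mg/L = 146.7 mg/h

(a) 9470 mg; (b) 147 mg/h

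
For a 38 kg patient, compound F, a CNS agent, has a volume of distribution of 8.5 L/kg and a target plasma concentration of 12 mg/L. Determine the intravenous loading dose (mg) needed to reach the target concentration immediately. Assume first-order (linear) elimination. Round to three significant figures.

Vd(total) = 38 kg × 8.5 L/kg = 323.0 L
LD = Vd × C = 323.0 × 12.00 = 3876 mg

3880 mg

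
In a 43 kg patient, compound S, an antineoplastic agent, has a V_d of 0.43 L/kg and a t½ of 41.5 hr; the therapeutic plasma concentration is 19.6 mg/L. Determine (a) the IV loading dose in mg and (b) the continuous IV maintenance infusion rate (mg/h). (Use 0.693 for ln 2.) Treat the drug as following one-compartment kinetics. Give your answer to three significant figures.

(a) 362 mg; (b) 6.05 mg/h

Total Vd = 0.43 × 43 = 18.49 L
LD = Vd × C = 18.49 × 19.6 = 362.4 mg
CL = 0.693 × Vd / t½ = 0.693 × 18.49 / 41.5 = 0.3088 L/h
Infusion rate = CL × Css = 0.3088 × 19.6 = 6.052 mg/h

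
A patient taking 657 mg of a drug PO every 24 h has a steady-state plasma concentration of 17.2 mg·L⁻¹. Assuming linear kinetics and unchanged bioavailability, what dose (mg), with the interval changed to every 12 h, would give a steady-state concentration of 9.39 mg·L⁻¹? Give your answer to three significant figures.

With linear kinetics, Css is proportional to dose rate (D/τ) at fixed clearance.
D₂ = D₁ × (Css,target / Css,current) × (τ₂/τ₁) = 657 × (9.39/17.2) × (12/24) = 179.3 mg

179 mg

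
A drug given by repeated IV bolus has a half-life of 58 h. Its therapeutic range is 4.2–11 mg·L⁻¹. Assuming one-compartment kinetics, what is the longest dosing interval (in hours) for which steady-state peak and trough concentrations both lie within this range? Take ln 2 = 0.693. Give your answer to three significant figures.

80.6 h

k = 0.693 / t½ = 0.693 / 58 = 0.01195 h⁻¹
Between IV bolus doses, concentration decays as C = C₀·e^(−kτ), so C_peak/C_trough = e^(kτ).
τ_max = ln(C_peak/C_trough) / k = ln(11/4.2) / 0.01195 = 0.9628 / 0.01195 = 80.57 h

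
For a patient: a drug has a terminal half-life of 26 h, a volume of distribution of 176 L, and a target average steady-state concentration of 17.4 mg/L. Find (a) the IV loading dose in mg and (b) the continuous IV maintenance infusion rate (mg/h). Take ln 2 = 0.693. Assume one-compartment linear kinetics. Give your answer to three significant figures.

(a) 3060 mg; (b) 81.6 mg/h

LD = Vd × C = 176.0 × 17.4 = 3062 mg
CL = 0.693 × Vd / t½ = 0.693 × 176.0 / 26 = 4.691 L/h
Infusion rate = CL × Css = 4.691 × 17.4 = 81.62 mg/h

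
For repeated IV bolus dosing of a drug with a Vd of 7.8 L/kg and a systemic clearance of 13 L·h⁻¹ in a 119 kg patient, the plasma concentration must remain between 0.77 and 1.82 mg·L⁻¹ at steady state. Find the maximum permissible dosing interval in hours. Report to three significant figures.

Vd = 7.8 L/kg × 119 kg = 928.2 L
k = CL / Vd = 13.00 / 928.2 = 0.01401 h⁻¹
Between IV bolus doses, concentration decays as C = C₀·e^(−kτ), so C_peak/C_trough = e^(kτ).
τ_max = ln(C_peak/C_trough) / k = ln(1.82/0.77) / 0.01401 = 0.8602 / 0.01401 = 61.40 h

61.4 h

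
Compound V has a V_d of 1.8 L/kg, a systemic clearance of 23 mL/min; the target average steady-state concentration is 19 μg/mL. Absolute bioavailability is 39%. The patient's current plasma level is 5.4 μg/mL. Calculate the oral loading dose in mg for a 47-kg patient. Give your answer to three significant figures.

2950 mg

Vd(total) = 47 kg × 1.8 L/kg = 84.60 L
Concentration deficit ΔC = 19 − 5.4 = 13.60 mg/L
LD = Vd × ΔC / F = 84.60 × 13.60 / 0.39 = 2950 mg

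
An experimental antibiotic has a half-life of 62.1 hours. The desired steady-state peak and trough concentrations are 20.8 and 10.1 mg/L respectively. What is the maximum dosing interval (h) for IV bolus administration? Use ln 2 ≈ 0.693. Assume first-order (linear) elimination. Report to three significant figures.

64.7 h

k = 0.693 / t½ = 0.693 / 62.1 = 0.01116 h⁻¹
Between IV bolus doses, concentration decays as C = C₀·e^(−kτ), so C_peak/C_trough = e^(kτ).
τ_max = ln(C_peak/C_trough) / k = ln(20.8/10.1) / 0.01116 = 0.7224 / 0.01116 = 64.73 h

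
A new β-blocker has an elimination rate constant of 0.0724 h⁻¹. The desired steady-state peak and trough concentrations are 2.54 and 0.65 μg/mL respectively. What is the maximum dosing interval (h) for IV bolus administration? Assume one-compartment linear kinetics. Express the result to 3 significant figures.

Between IV bolus doses, concentration decays as C = C₀·e^(−kτ), so C_peak/C_trough = e^(kτ).
τ_max = ln(C_peak/C_trough) / k = ln(2.54/0.65) / 0.07240 = 1.363 / 0.07240 = 18.83 h

18.8 h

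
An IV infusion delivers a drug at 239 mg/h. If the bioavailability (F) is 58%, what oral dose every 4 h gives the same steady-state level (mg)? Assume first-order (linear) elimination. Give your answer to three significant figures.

1650 mg

To maintain the same Css, the systemic dosing rate must be unchanged: F·D/τ = infusion rate.
D = rate × τ / F = 239 × 4 / 0.58 = 1648 mg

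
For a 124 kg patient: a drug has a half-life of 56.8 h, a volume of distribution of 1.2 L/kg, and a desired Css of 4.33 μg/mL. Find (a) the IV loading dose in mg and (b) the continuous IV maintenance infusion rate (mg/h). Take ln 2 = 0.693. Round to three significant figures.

(a) 644 mg; (b) 7.86 mg/h

Total Vd = 1.2 × 124 = 148.8 L
LD = Vd × C = 148.8 × 4.33 = 644.3 mg
CL = 0.693 × Vd / t½ = 0.693 × 148.8 / 56.8 = 1.815 L/h
Infusion rate = CL × Css = 1.815 × 4.33 = 7.859 mg/h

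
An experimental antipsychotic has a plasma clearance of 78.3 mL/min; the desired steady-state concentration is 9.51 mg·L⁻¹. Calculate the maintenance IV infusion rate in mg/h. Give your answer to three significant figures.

44.7 mg/h

CL = 78.3 mL/min × 60/1000 = 4.698 L/h
R₀ = 4.698 × 9.51 = 44.68 mg/h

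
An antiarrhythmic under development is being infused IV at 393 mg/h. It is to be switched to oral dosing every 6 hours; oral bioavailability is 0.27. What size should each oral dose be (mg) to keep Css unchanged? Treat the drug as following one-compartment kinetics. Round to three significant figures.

To maintain the same Css, the systemic dosing rate must be unchanged: F·D/τ = infusion rate.
D = rate × τ / F = 393 × 6 / 0.27 = 8733 mg

8730 mg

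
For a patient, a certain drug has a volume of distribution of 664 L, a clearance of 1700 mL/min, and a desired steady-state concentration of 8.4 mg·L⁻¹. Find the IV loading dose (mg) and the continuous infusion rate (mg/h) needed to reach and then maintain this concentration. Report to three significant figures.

(a) 5580 mg; (b) 857 mg/h

Loading: fill Vd to C_target → 664.0 L × 8.4 mg/L = 5578 mg
Convert clearance: 1700 mL/min × 60 min/h ÷ 1000 mL/L = 102.0 L/h
Maintenance: replace elimination → rate = CL × Css = 102.0 × 8.4 = 856.8 mg/h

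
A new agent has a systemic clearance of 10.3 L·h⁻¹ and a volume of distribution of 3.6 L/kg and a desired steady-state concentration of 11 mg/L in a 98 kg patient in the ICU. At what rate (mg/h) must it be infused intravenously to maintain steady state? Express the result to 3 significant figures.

113 mg/h

R₀ = 10.30 × 11 = 113.3 mg/h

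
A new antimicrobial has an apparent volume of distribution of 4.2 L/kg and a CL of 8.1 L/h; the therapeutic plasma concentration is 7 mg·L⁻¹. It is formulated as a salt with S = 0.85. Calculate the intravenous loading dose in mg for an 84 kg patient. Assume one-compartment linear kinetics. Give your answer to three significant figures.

Vd(total) = 84 kg × 4.2 L/kg = 352.8 L
LD = Vd × C / S = 352.8 × 7.000 / 0.85 = 2905 mg

2910 mg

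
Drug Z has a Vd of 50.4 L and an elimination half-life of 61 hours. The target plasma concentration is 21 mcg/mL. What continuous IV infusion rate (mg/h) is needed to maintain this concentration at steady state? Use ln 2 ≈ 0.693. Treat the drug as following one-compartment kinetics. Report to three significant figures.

CL = ln 2 · Vd / t½ = 0.693 × 50.40 / 61 = 0.5726 L/h
Infusion rate = CL × Css = 0.5726 × 21 = 12.02 mg/h

12.0 mg/h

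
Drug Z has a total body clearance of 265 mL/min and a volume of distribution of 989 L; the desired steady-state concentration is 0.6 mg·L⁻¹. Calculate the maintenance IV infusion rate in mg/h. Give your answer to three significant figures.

Convert clearance: 265 mL/min × 60 min/h ÷ 1000 mL/L = 15.90 L/h
Infusion rate = CL · Css = 15.90 L/h × 0.6 mg/L = 9.540 mg/h

9.54 mg/h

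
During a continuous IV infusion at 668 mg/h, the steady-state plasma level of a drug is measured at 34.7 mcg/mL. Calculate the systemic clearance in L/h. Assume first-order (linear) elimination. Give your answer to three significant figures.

At steady state, infusion rate = CL × Css, so CL = rate / Css.
CL = 668 / 34.7 = 19.25 L/h

19.3 L/h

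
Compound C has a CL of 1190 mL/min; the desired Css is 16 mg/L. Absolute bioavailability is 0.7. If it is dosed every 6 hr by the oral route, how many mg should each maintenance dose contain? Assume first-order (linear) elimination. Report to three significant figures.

9790 mg

CL = 1190 mL/min × 60/1000 = 71.40 L/h
D = CL × Css × τ / F = 71.40 × 16 × 6 / 0.7 = 9792 mg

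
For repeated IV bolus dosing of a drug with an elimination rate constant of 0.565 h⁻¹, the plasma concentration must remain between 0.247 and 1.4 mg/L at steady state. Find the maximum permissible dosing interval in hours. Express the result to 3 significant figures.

Between IV bolus doses, concentration decays as C = C₀·e^(−kτ), so C_peak/C_trough = e^(kτ).
τ_max = ln(C_peak/C_trough) / k = ln(1.4/0.247) / 0.5650 = 1.735 / 0.5650 = 3.071 h

3.07 h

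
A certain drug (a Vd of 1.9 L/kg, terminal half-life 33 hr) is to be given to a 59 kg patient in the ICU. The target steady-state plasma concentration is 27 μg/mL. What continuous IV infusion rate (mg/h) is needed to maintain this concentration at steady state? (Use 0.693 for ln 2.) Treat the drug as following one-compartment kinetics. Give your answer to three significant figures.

63.6 mg/h

Total Vd = 1.9 × 59 = 112.1 L
CL = 0.693 × Vd / t½ = 0.693 × 112.1 / 33 = 2.354 L/h
Infusion rate = CL × Css = 2.354 × 27 = 63.56 mg/h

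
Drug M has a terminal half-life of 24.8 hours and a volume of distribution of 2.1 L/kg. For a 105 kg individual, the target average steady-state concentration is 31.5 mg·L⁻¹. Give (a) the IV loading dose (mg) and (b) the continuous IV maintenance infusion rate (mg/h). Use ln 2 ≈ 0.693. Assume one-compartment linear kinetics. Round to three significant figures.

(a) 6950 mg; (b) 194 mg/h

Vd = 2.1 L/kg × 105 kg = 220.5 L
LD = Vd × C = 220.5 × 31.5 = 6946 mg
CL = 0.693 × Vd / t½ = 0.693 × 220.5 / 24.8 = 6.162 L/h
Infusion rate = CL × Css = 6.162 × 31.5 = 194.1 mg/h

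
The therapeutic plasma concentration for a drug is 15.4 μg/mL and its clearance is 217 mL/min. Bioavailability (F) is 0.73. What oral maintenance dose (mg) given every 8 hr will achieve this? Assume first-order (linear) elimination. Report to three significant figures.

CL = 217 mL/min = 217 × 0.06 = 13.02 L/h
At steady state, dose per interval replaces the amount cleared in that interval: F·D/τ = CL·Css.
D = CL × Css × τ / F = 13.02 × 15.4 × 8 / 0.73 = 2197 mg

2200 mg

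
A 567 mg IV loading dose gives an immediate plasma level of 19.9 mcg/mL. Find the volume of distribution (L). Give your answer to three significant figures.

Immediately after an IV bolus, C₀ = Dose / Vd, so Vd = Dose / C₀.
Vd = 567 / 19.9 = 28.49 L

28.5 L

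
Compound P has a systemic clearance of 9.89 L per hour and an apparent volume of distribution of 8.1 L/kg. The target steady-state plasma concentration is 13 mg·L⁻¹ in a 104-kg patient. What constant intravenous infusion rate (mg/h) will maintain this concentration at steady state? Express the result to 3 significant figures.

129 mg/h

Maintenance depends on clearance, not Vd — rate in must match rate out.
Infusion rate = CL · Css = 9.890 L/h × 13 mg/L = 128.6 mg/h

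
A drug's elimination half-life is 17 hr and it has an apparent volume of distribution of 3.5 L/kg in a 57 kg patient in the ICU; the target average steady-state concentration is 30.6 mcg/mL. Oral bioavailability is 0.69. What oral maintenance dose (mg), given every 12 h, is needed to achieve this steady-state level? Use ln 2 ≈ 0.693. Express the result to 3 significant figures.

4330 mg

Vd = 3.5 L/kg × 57 kg = 199.5 L
k = 0.693/17 = 0.04076 h⁻¹, so CL = k·Vd = 0.04076 × 199.5 = 8.132 L/h
D = CL × Css × τ / F = 8.132 × 30.6 × 12 / 0.69 = 4328 mg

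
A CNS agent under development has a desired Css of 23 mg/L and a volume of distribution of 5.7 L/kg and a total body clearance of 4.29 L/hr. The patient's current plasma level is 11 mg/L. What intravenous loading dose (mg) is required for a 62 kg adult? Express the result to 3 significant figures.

Total Vd = 5.7 × 62 = 353.4 L
Concentration deficit ΔC = 23 − 11 = 12.00 mg/L
LD = Vd × ΔC = 353.4 × 12.00 = 4241 mg

4240 mg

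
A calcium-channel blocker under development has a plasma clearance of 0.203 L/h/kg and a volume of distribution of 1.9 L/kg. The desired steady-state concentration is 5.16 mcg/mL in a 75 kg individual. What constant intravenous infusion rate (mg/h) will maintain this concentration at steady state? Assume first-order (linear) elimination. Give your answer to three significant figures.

78.6 mg/h

CL = 0.203 L/h/kg × 75 kg = 15.23 L/h
R₀ = 15.23 × 5.16 = 78.59 mg/h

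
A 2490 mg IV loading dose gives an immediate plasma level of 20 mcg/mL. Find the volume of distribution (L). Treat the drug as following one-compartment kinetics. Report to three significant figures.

125 L

Immediately after an IV bolus, C₀ = Dose / Vd, so Vd = Dose / C₀.
Vd = 2490 / 20 = 124.5 L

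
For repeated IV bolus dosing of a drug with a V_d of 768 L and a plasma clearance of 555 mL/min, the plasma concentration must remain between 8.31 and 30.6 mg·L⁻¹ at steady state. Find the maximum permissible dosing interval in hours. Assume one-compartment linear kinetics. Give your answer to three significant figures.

CL = 555 mL/min = 555 × 0.06 = 33.30 L/h
k = CL / Vd = 33.30 / 768.0 = 0.04336 h⁻¹
Between IV bolus doses, concentration decays as C = C₀·e^(−kτ), so C_peak/C_trough = e^(kτ).
τ_max = ln(C_peak/C_trough) / k = ln(30.6/8.31) / 0.04336 = 1.304 / 0.04336 = 30.07 h

30.1 h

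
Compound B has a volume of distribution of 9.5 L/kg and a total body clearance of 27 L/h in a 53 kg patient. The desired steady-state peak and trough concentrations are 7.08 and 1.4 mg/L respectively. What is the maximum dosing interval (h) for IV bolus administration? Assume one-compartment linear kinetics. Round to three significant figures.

Total Vd = 9.5 × 53 = 503.5 L
k = CL / Vd = 27.00 / 503.5 = 0.05362 h⁻¹
Between IV bolus doses, concentration decays as C = C₀·e^(−kτ), so C_peak/C_trough = e^(kτ).
τ_max = ln(C_peak/C_trough) / k = ln(7.08/1.4) / 0.05362 = 1.621 / 0.05362 = 30.23 h

30.2 h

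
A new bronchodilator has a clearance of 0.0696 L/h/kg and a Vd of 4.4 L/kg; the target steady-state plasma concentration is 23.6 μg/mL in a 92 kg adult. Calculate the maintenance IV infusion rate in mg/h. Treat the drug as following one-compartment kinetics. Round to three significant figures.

CL = 0.0696 L/h/kg × 92 kg = 6.403 L/h
At steady state, infusion rate equals elimination rate: rate in = CL × Css.
R₀ = 6.403 × 23.6 = 151.1 mg/h

151 mg/h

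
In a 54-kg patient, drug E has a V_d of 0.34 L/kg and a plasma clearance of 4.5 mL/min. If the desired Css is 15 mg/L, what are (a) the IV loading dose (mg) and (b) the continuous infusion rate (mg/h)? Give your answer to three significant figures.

Vd = 0.34 L/kg × 54 kg = 18.36 L
Loading: fill Vd to C_target → 18.36 L × 15 mg/L = 275.4 mg
CL = 4.5 mL/min = 4.5 × 0.06 = 0.2700 L/h
Maintenance infusion rate = CL × Css = 0.2700 × 15 = 4.050 mg/h

(a) 275 mg; (b) 4.05 mg/h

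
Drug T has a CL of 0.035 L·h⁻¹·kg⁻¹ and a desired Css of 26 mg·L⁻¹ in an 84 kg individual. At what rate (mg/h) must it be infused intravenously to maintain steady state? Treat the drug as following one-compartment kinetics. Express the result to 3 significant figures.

CL = 0.035 L·h⁻¹·kg⁻¹ × 84 kg = 2.940 L/h
R₀ = 2.940 × 26 = 76.44 mg/h

76.4 mg/h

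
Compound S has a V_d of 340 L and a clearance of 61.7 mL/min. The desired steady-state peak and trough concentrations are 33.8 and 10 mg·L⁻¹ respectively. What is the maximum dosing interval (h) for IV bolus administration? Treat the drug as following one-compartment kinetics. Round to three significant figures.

CL = 61.7 mL/min × 60/1000 = 3.702 L/h
k = CL / Vd = 3.702 / 340.0 = 0.01089 h⁻¹
Between IV bolus doses, concentration decays as C = C₀·e^(−kτ), so C_peak/C_trough = e^(kτ).
τ_max = ln(C_peak/C_trough) / k = ln(33.8/10) / 0.01089 = 1.218 / 0.01089 = 111.8 h

112 h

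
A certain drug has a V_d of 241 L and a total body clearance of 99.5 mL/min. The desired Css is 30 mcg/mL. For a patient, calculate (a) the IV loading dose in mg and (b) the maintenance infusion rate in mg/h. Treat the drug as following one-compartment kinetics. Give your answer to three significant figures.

(a) 7230 mg; (b) 179 mg/h

Loading dose = Vd × C = 241.0 × 30 = 7230 mg
CL = 99.5 mL/min = 99.5 × 0.06 = 5.970 L/h
Maintenance infusion rate = CL × Css = 5.970 × 30 = 179.1 mg/h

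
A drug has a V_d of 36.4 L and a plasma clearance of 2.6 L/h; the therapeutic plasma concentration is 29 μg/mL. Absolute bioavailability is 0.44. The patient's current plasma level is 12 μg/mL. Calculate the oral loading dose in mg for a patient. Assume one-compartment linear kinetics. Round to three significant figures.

1410 mg

The loading dose fills Vd to the target concentration.
Concentration deficit ΔC = 29 − 12 = 17.00 mg/L
LD = Vd × ΔC / F = 36.40 × 17.00 / 0.44 = 1406 mg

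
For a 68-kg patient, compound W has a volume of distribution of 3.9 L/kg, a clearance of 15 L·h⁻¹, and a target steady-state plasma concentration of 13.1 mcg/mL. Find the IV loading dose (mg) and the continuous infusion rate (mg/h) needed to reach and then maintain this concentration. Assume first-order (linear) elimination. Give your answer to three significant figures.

(a) 3470 mg; (b) 197 mg/h

Vd(total) = 68 kg × 3.9 L/kg = 265.2 L
LD = Vd · C_target = 265.2 × 13.1 = 3474 mg
Infusion rate = 15.00 L/h × 13.1 mg/L = 196.5 mg/h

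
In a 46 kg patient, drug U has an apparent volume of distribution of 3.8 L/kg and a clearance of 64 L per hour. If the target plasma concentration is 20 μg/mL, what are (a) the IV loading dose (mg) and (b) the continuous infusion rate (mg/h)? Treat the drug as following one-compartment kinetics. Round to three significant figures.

Vd(total) = 46 kg × 3.8 L/kg = 174.8 L
LD = Vd · C_target = 174.8 × 20 = 3496 mg
Infusion rate = 64.00 L/h × 20 mg/L = 1280 mg/h

(a) 3500 mg; (b) 1280 mg/h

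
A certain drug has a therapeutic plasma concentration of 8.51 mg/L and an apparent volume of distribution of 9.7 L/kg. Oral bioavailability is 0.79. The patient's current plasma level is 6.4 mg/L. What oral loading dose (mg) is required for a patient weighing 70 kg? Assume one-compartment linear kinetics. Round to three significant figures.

1810 mg

Vd(total) = 70 kg × 9.7 L/kg = 679.0 L
Concentration deficit ΔC = 8.51 − 6.4 = 2.110 mg/L
LD = Vd × ΔC / F = 679.0 × 2.110 / 0.79 = 1814 mg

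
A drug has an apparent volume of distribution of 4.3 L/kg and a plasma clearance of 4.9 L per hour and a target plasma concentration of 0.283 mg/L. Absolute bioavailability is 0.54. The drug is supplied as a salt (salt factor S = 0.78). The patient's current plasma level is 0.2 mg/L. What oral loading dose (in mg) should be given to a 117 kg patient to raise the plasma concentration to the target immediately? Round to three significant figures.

Vd = 4.3 L/kg × 117 kg = 503.1 L
Concentration deficit ΔC = 0.283 − 0.2 = 0.08300 mg/L
LD = Vd × ΔC / F / S = 503.1 × 0.08300 / 0.54 / 0.78 = 99.14 mg

99.1 mg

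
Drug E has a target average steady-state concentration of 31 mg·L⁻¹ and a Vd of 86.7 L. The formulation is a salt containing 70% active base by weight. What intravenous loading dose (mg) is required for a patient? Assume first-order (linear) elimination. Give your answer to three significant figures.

LD = Vd × C / S = 86.70 × 31.00 / 0.7 = 3840 mg

3840 mg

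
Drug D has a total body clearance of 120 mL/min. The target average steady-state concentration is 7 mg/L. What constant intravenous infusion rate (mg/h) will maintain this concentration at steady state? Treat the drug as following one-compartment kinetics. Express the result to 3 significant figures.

CL = 120 mL/min × 60/1000 = 7.200 L/h
At steady state, infusion rate equals elimination rate: rate in = CL × Css.
R₀ = 7.200 × 7 = 50.40 mg/h

50.4 mg/h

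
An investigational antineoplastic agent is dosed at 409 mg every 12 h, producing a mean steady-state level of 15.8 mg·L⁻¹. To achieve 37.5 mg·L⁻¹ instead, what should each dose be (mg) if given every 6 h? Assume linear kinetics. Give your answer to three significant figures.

485 mg

With linear kinetics, Css is proportional to dose rate (D/τ) at fixed clearance.
D₂ = D₁ × (Css,target / Css,current) × (τ₂/τ₁) = 409 × (37.5/15.8) × (6/12) = 485.4 mg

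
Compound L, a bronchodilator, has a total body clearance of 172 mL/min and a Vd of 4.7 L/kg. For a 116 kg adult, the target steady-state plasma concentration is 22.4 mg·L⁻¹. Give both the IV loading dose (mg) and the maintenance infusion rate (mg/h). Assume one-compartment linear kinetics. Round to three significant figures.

(a) 12200 mg; (b) 231 mg/h

Total Vd = 4.7 × 116 = 545.2 L
Loading dose = Vd × C = 545.2 × 22.4 = 12210 mg
CL = 172 mL/min × 60/1000 = 10.32 L/h
Maintenance: replace elimination → rate = CL × Css = 10.32 × 22.4 = 231.2 mg/h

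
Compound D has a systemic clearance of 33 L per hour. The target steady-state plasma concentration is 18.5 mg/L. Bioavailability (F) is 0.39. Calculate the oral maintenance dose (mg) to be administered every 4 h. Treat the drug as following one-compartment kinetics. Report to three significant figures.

D = CL × Css × τ / F = 33.00 × 18.5 × 4 / 0.39 = 6262 mg

6260 mg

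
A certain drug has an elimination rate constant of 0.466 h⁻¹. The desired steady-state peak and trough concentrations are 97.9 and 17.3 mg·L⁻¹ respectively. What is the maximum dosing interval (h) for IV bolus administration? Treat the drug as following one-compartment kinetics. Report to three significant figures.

Between IV bolus doses, concentration decays as C = C₀·e^(−kτ), so C_peak/C_trough = e^(kτ).
τ_max = ln(C_peak/C_trough) / k = ln(97.9/17.3) / 0.4660 = 1.733 / 0.4660 = 3.719 h

3.72 h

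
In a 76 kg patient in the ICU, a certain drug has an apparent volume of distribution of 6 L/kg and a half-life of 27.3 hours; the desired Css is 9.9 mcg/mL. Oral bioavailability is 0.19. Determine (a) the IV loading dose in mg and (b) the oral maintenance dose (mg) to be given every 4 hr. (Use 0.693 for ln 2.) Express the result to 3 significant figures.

Total Vd = 6 × 76 = 456.0 L
LD = Vd × C = 456.0 × 9.9 = 4514 mg
CL = 0.693 × Vd / t½ = 0.693 × 456.0 / 27.3 = 11.58 L/h
D = CL × Css × τ / F = 11.58 × 9.9 × 4 / 0.19 = 2414 mg

(a) 4510 mg; (b) 2410 mg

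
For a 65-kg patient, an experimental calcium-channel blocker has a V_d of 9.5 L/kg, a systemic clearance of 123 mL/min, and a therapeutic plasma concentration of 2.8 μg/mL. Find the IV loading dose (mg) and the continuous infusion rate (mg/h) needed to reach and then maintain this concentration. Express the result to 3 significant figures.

Vd = 9.5 L/kg × 65 kg = 617.5 L
Loading: fill Vd to C_target → 617.5 L × 2.8 mg/L = 1729 mg
CL = 123 mL/min × 60/1000 = 7.380 L/h
Infusion rate = 7.380 L/h × 2.8 mg/L = 20.66 mg/h

(a) 1730 mg; (b) 20.7 mg/h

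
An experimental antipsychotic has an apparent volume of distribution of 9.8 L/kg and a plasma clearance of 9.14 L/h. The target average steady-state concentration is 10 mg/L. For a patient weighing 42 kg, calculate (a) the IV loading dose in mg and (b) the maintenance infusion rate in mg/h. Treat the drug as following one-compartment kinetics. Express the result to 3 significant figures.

(a) 4120 mg; (b) 91.4 mg/h

Vd(total) = 42 kg × 9.8 L/kg = 411.6 L
LD = Vd · C_target = 411.6 × 10 = 4116 mg
Maintenance infusion rate = CL × Css = 9.140 × 10 = 91.40 mg/h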